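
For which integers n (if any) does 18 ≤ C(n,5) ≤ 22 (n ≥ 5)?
7

Solution: C(6,5)=6; C(7,5)=21; C(8,5)=56. So valid n = 7.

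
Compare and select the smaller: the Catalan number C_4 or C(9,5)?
C_4

C_4 = C(8,4)/(4+1) = 70/5 = 14; C(9,5) = 126.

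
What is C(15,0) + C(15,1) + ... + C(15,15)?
32,768

Reasoning: Sum of binomial coefficients = 2^15 = 32,768.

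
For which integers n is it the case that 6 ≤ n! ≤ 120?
3, 4, 5

Reasoning: n! is strictly increasing; 3! = 6 and 5! = 120, so valid n = 3, 4, 5.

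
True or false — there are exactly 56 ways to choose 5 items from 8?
True

Solution: C(8,5) = 56.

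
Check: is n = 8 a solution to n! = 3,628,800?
8! = 8·7! = 8·5,040 = 40,320, which does not equal 3,628,800.
Final answer: No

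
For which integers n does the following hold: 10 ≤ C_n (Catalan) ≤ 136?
4, 5, 6

C_3=5; C_4=14; C_5=42; C_6=132; C_7=429. So valid n = 4, 5, 6.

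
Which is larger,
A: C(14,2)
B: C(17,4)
B
A=C(14,2)=91, B=C(17,4)=2,380.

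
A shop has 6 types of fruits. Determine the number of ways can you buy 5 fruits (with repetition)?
Stars and bars: C(5+6-1, 5) = C(10, 5) = 252.
Final answer: 252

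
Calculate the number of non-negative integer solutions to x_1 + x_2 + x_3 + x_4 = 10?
286

Explanation: C(10+4-1, 4-1) = 286.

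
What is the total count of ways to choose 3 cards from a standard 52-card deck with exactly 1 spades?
13 spades and 39 non-spades: C(13,1) × C(39,2) = 13 × 741 = 9,633.

Answer: 9,633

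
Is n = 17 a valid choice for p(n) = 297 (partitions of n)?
Yes

Explanation: Pentagonal recurrence p(n) = p(n−1) + p(n−2) − p(n−5) − p(n−7) + …: p(17) = p(16) + p(15) − p(12) − p(10) + p(5) + p(2) = 231 + 176 − 77 − 42 + 7 + 2 = 297, which equals 297.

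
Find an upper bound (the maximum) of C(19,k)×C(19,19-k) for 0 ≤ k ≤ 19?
8,533,694,884
C(19,k)·C(19,19-k) = C(19,k)², maximised at the centre k = 9: C(19,9)² = 8,533,694,884.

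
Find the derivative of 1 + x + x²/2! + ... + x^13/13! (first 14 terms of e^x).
1 + x + x²/2! + ... + x^12/12!

Solution: Differentiating term by term gives the first 13 terms of e^x.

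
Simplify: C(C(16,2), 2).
7,140

Working:
C(16,2) = 120, then C(120, 2) = 7,140.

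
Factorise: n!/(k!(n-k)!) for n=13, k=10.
This is the binomial coefficient C(13,10) = 286.

Answer: C(13,10) = 286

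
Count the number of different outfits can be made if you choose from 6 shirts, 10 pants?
By the multiplication principle: 6 × 10 = 60.

Answer: 60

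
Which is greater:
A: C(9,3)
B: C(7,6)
A
A=C(9,3)=84, B=C(7,6)=7.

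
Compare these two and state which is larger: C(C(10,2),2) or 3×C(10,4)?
C(C(10,2),2)

C(C(10,2),2)=990, 3×C(10,4)=630.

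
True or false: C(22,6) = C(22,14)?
False

C(22,6) = 74,613 but C(22,14) = 319,770; symmetry gives C(22,6) = C(22,16), not C(22,14).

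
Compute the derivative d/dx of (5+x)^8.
8(5+x)^7

Solution: Using the power rule: d/dx (5+x)^8 = 8(5+x)^{7}.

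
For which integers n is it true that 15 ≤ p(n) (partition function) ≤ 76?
7, 8, 9, 10, 11

Working:
Tabulating p(n) via p(n) = p(n−1) + p(n−2) − p(n−5) − p(n−7) + …: p(6)=11; p(7)=15; p(8)=22; p(9)=30; p(10)=42; p(11)=56; p(12)=77. So valid n = 7, 8, 9, 10, 11.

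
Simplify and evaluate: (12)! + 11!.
518,918,400
(12)! + 11! = (12)·11! + 11! = (12+1)·11! = 13·11! = 518,918,400.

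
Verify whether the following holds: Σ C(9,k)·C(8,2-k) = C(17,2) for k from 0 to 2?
Vandermonde's identity gives C(17,2) = 136; RHS C(17,2) = 136.
Final answer: True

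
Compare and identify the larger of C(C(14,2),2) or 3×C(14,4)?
C(C(14,2),2)
C(C(14,2),2)=4,095, 3×C(14,4)=3,003.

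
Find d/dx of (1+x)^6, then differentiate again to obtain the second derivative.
30(1+x)^4

First derivative: 6(1+x)^{5}. Second derivative: 6·5·(1+x)^{4} = 30(1+x)^{4}.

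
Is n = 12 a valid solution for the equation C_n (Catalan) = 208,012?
C_12 = C(24,12)/(12+1) = 2,704,156/13 = 208,012, which equals 208,012.

Answer: Yes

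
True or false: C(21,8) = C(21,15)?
False

Reasoning: C(21,8) = 203,490 but C(21,15) = 54,264; symmetry gives C(21,8) = C(21,13), not C(21,15).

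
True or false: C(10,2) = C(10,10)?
False

Solution: C(10,2) = 45 but C(10,10) = 1; symmetry gives C(10,2) = C(10,8), not C(10,10).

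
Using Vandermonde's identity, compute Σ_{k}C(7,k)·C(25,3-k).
4,960

Working:
= C(7+25,3) = C(32,3) = 4,960.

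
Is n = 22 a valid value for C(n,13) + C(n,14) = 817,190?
C(22,13) + C(22,14) = 497,420 + 319,770 = 817,190, which equals 817,190.

Answer: Yes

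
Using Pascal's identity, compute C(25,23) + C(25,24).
325

Reasoning: C(25,23) + C(25,24) = C(26,24) = 325.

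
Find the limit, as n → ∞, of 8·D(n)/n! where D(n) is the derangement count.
D(n)/n! → 1/e, so 8·D(n)/n! → 8/e.
Final answer: 8/e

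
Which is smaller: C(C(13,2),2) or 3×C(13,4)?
3×C(13,4)

Explanation: C(C(13,2),2)=3,003, 3×C(13,4)=2,145.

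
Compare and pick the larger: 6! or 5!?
6!

Working:
6!=720, 5!=120. 6! > 5!.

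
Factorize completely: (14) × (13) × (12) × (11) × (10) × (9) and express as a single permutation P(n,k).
P(14,6) = 14!/(8)!

Reasoning: Product of 6 consecutive descending integers starting at 14: P(14,6) = 14!/8! = 2,162,160.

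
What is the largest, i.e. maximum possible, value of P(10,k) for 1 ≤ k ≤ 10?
3,628,800
P(10,k) increases in k, so maximum at k = 10: 10! = 3,628,800.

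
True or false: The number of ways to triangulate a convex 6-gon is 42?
False

Solution: Triangulations of a convex 6-gon are counted by the Catalan number C_4: C_4 = C(8,4)/(4+1) = 70/5 = 14.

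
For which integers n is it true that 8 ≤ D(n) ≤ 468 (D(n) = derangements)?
4, 5, 6
Using D(n) = (n−1)[D(n−1) + D(n−2)] with D(1)=0, D(2)=1: D(3)=2; D(4)=9; D(5)=44; D(6)=265; D(7)=1,854. So valid n = 4, 5, 6.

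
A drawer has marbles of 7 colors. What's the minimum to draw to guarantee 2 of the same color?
Worst case: 1 of each = 7. One more: 8.

Answer: 8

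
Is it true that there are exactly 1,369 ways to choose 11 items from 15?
False

Working:
C(15,11) = 1,365 ≠ 1369.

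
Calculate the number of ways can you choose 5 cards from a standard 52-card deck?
2,598,960
C(52,5) = 2,598,960.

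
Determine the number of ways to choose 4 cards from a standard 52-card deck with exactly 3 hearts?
13 hearts and 39 non-hearts: C(13,3) × C(39,1) = 286 × 39 = 11,154.
Final answer: 11,154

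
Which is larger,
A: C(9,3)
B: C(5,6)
A

Solution: A=C(9,3)=84, B=C(5,6)=0.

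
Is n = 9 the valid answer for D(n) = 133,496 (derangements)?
Yes

Working:
D(9) = (9-1)·[D(8) + D(7)] = 8·[14,833 + 1,854] = 133,496, which equals 133,496.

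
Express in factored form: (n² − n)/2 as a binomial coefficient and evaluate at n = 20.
C(n,2); C(20,2) = 190
(n² − n)/2 = n(n−1)/2 = C(n,2). At n = 20: C(20,2) = 190.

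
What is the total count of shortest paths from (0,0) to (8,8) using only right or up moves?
12,870

Reasoning: Choose 8 rights from 16 moves: C(16,8) = 12,870.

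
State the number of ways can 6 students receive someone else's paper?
Using D(n) = (n-1)[D(n-1) + D(n-2)]:
D(6) = (6-1) × [D(5) + D(4)]
      = 5 × [44 + 9]
      = 5 × 53
      = 265

Answer: 265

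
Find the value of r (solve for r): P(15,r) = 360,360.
5

Solution: P(15,r) = 15·14·…·(15−r+1), a product of r factors. Multiplying down from 15: 15 = 15; 15·14 = 210; 15·14·13 = 2,730; 15·14·13·12 = 32,760; 15·14·13·12·11 = 360,360 ✓ (5 factors). So r = 5.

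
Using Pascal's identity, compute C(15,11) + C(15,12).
1,820

Working:
C(15,11) + C(15,12) = C(16,12) = 1,820.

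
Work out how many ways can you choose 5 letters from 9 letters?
126

Explanation: C(9,5) = 9! / (5! × (9-5)!)
         = 9! / (5! × 4!)
         = 126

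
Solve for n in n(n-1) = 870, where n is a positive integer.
30

Working:
n² − n − 870 = 0, so n = (1 ± √(1 + 4·870))/2 = (1 ± √3,481)/2 = (1 ± 59)/2, i.e. n = 30 or n = -29. Taking the positive root, n = 30 (check: 30×29 = 870).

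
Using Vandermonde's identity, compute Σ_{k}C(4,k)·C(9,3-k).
286

Reasoning: = C(4+9,3) = C(13,3) = 286.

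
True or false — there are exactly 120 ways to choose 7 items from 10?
True

Working:
C(10,7) = 120.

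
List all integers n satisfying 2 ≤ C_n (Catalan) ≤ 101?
2, 3, 4, 5

Solution: C_1=1; C_2=2; C_3=5; C_4=14; C_5=42; C_6=132. So valid n = 2, 3, 4, 5.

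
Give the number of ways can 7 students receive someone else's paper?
Using D(n) = (n-1)[D(n-1) + D(n-2)]:
D(7) = (7-1) × [D(6) + D(5)]
      = 6 × [265 + 44]
      = 6 × 309
      = 1,854

Answer: 1,854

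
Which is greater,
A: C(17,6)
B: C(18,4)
A=C(17,6)=12,376, B=C(18,4)=3,060.

Answer: A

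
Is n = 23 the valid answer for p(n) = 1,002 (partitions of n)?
Pentagonal recurrence p(n) = p(n−1) + p(n−2) − p(n−5) − p(n−7) + …: p(23) = p(22) + p(21) − p(18) − p(16) + p(11) + p(8) − p(1) = 1,002 + 792 − 385 − 231 + 56 + 22 − 1 = 1,255, which does not equal 1,002.

Answer: No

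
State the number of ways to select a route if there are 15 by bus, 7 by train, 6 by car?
By the addition principle: 15 + 7 + 6 = 28.

Answer: 28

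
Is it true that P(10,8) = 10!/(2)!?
True

Working:
Permutation formula P(n,k) = n!/(n-k)!: 10!/2! = 3,628,800/2 = 1,814,400 = P(10,8). The statement holds.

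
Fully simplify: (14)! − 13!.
(14)! − 13! = (14)·13! − 13! = (14−1)·13! = 13·13! = 80,951,270,400.

Answer: 80,951,270,400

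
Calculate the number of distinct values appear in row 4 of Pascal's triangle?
Row 4 has entries C(4,0)..C(4,4); by symmetry C(4,k)=C(4,4-k), giving 3 distinct values.
Final answer: 3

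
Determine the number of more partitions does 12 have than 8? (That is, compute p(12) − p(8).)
Pentagonal recurrence p(n) = p(n−1) + p(n−2) − p(n−5) − p(n−7) + …: p(12) = p(11) + p(10) − p(7) − p(5) + p(0) = 56 + 42 − 15 − 7 + 1 = 77.
p(8) = p(7) + p(6) − p(3) − p(1) = 15 + 11 − 3 − 1 = 22.
Difference = 77 − 22 = 55.

Answer: 55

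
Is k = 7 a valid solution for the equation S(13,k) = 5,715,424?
S(13,7) = 7·S(12,7) + S(12,6) = 7·627,396 + 1,323,652 = 5,715,424, which equals 5,715,424.

Answer: Yes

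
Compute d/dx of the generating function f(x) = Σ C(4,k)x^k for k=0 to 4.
Σ k·C(4,k)x^(k-1) for k=1 to 4

Reasoning: Term-by-term differentiation gives Σ k·C(4,k)x^{k-1} for k=1 to 4.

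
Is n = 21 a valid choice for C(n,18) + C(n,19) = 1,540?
Yes

C(21,18) + C(21,19) = 1,330 + 210 = 1,540, which equals 1,540.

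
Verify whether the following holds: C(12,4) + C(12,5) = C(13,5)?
True

Working:
Pascal's identity: LHS = 495 + 792 = 1,287; RHS = C(13,5) = 1,287. Both sides agree, so the statement holds.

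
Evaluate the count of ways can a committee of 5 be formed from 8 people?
56

Explanation: C(8,5) = 8! / (5! × (8-5)!)
         = 8! / (5! × 3!)
         = 56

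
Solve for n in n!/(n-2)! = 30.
6

Reasoning: n!/(n-2)! = n×(n-1), a product of 2 consecutive integers ≈ (n−0.5)^2. 30^(1/2) + 0.5 ≈ 6.0; check n = 6: 6×5 = 30 ✓. So n = 6.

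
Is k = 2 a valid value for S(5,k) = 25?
No

Explanation: S(5,2) = 2·S(4,2) + S(4,1) = 2·7 + 1 = 15, which does not equal 25.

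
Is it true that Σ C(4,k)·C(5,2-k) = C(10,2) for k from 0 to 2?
False

Solution: Vandermonde's identity gives C(9,2) = 36; RHS C(10,2) = 45.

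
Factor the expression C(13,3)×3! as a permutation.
P(13,3)

Solution: C(13,3)×3! = [13!/(3!(10)!)]×3! = 13!/(10)! = P(13,3) = 1,716.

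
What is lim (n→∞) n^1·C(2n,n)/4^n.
C(2n,n) ~ 4^n/√(πn), so n^1·C(2n,n)/4^n ~ n^(1 − 1/2)/√π → ∞.
Final answer: ∞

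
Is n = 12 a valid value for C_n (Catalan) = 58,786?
No

Solution: C_12 = C(24,12)/(12+1) = 2,704,156/13 = 208,012, which does not equal 58,786.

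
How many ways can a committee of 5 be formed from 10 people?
252

Reasoning: C(10,5) = 10! / (5! × (10-5)!)
         = 10! / (5! × 5!)
         = 252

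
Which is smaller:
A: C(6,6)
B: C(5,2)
A=C(6,6)=1, B=C(5,2)=10.
Final answer: A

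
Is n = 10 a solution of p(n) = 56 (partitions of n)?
No

Explanation: Pentagonal recurrence p(n) = p(n−1) + p(n−2) − p(n−5) − p(n−7) + …: p(10) = p(9) + p(8) − p(5) − p(3) = 30 + 22 − 7 − 3 = 42, which does not equal 56.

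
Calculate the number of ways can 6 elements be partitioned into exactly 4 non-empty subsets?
65
This equals S(6,4), the Stirling number of the 2nd kind.
Using the Stirling recurrence: S(n,k) = k·S(n-1,k) + S(n-1,k-1)
S(6,4) = 4·S(5,4) + S(5,3)
         = 4·10 + 25
         = 40 + 25
         = 65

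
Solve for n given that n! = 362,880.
n! is strictly increasing. 7! = 5,040, 8! = 40,320, 9! = 362,880 ✓. So n = 9.

Answer: 9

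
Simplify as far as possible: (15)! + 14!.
1,394,852,659,200

Reasoning: (15)! + 14! = (15)·14! + 14! = (15+1)·14! = 16·14! = 1,394,852,659,200.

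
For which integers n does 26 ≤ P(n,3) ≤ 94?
5
P(4,3)=24; P(5,3)=60; P(6,3)=120. So valid n = 5.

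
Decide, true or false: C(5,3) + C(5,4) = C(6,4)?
True
Pascal's identity: LHS = 10 + 5 = 15; RHS = C(6,4) = 15. Both sides agree, so the statement holds.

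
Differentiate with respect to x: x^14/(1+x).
(14x^13(1+x) - x^14)/(1+x)²

Explanation: Quotient rule: [14x^{13}(1+x) - x^14]/(1+x)².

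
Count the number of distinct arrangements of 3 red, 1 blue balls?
4

Reasoning: Multinomial: 4!/(3! × 1!) = 4.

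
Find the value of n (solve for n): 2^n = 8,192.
13

Solution: 8,192 = 1,024 × 8 = 2^10 × 2^3 = 2^13, so n = 13.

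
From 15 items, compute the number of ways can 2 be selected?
C(15,2) = 15! / (2! × (15-2)!)
         = 15! / (2! × 13!)
         = 105

Answer: 105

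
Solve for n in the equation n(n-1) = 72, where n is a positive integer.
n² − n − 72 = 0, so n = (1 ± √(1 + 4·72))/2 = (1 ± √289)/2 = (1 ± 17)/2, i.e. n = 9 or n = -8. Taking the positive root, n = 9 (check: 9×8 = 72).

Answer: 9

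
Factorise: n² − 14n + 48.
(n − 6)(n − 8)

Working:
Seek roots whose sum is 14 and product is 48: (6, 8). So n² − 14n + 48 = (n − 6)(n − 8).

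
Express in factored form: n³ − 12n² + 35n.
n(n − 5)(n − 7)
n³ − 12n² + 35n = n(n² − 12n + 35) = n(n − 5)(n − 7).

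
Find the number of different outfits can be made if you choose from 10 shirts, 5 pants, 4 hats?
200

By the multiplication principle: 10 × 5 × 4 = 200.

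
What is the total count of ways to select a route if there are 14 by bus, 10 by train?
24

Explanation: By the addition principle: 14 + 10 = 24.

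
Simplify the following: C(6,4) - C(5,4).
10

Solution: C(6,4) - C(5,4) = C(5,3) = 10.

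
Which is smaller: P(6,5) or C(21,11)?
P(6,5)
P(6,5)=720, C(21,11)=352,716.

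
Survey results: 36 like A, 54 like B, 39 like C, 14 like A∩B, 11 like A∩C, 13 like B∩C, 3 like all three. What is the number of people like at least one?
|A∪B∪C| = 36+54+39-14-11-13+3 = 94.
Final answer: 94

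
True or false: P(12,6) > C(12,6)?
True

Solution: P(12,6) = 665,280 and C(12,6) = 924; P(n,r) = r! × C(n,r) so P > C whenever r ≥ 2.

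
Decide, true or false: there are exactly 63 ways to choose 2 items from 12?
False

Working:
C(12,2) = 66 ≠ 63.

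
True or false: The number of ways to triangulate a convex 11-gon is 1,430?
False
Triangulations of a convex 11-gon are counted by the Catalan number C_9: C_9 = C(18,9)/(9+1) = 48,620/10 = 4,862.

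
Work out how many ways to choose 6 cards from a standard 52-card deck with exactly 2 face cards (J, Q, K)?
12 face cards and 40 non-face cards: C(12,2) × C(40,4) = 66 × 91,390 = 6,031,740.
Final answer: 6,031,740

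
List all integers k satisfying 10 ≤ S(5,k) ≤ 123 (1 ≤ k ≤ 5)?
2, 3, 4

Working:
S(5,1)=1; S(5,2)=15; S(5,3)=25; S(5,4)=10; S(5,5)=1. So valid k = 2, 3, 4.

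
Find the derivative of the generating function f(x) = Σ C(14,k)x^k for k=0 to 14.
Σ k·C(14,k)x^(k-1) for k=1 to 14

Explanation: Term-by-term differentiation gives Σ k·C(14,k)x^{k-1} for k=1 to 14.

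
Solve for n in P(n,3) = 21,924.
29

Reasoning: P(n,3) = n(n−1)(n−2) is increasing in n; n(n−1)(n−2) ≈ (n−1)^3 = 21,924 gives n ≈ 29.0. Check: P(27,3) = 17,550, P(28,3) = 19,656, P(29,3) = 21,924 ✓. So n = 29.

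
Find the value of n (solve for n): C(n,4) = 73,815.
38

C(n,4) = n(n−1)(n−2)(n−3)/4! is increasing in n, and n(n−1)(n−2)(n−3) = 4!·73,815 = 1,771,560 ≈ (n−1.5)^4 gives n ≈ 38.0. Check: C(36,4) = 58,905, C(37,4) = 66,045, C(38,4) = 73,815 ✓. So n = 38.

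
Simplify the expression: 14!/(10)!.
This equals 14×13×...×11 = 24,024.

Answer: 24,024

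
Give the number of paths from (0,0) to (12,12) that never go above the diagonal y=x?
208,012

Working:
Counted by the Catalan number C_12: C_12 = C(24,12)/(12+1) = 2,704,156/13 = 208,012.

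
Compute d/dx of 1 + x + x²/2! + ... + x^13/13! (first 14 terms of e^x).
Differentiating term by term gives the first 13 terms of e^x.
Final answer: 1 + x + x²/2! + ... + x^12/12!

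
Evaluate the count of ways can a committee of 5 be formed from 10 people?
C(10,5) = 10! / (5! × (10-5)!)
         = 10! / (5! × 5!)
         = 252
Final answer: 252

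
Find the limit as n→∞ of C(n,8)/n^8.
C(n,8) ≈ n^8/8! for large n. Limit = 1/8! = 1/40320.

Answer: 1/40320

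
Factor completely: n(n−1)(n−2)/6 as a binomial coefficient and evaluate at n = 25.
C(n,3); C(25,3) = 2,300

Solution: n(n−1)(n−2)/6 = n!/(3!(n−3)!) = C(n,3). At n = 25: C(25,3) = 2,300.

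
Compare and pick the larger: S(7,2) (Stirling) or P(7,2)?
S(7,2)

S(7,2) = 2·S(6,2) + S(6,1) = 2·31 + 1 = 63; P(7,2) = 42.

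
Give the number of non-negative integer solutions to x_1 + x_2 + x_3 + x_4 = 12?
455

Explanation: C(12+4-1, 4-1) = 455.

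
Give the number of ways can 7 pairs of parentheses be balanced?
429
Using the Catalan number formula: C_n = C(2n, n) / (n+1)
C_7 = C(14, 7) / (7+1)
     = 3432 / 8
     = 429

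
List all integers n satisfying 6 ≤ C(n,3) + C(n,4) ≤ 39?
C(4,3)+C(4,4)=5; C(5,3)+C(5,4)=15; C(6,3)+C(6,4)=35; C(7,3)+C(7,4)=70. So valid n = 5, 6.
Final answer: 5, 6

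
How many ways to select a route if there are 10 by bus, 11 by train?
21

Working:
By the addition principle: 10 + 11 = 21.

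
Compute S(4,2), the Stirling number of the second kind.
7

Using the Stirling recurrence: S(n,k) = k·S(n-1,k) + S(n-1,k-1)
S(4,2) = 2·S(3,2) + S(3,1)
         = 2·3 + 1
         = 6 + 1
         = 7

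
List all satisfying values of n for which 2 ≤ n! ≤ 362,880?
2, 3, 4, 5, 6, 7, 8, 9

Solution: n! is strictly increasing; 2! = 2 and 9! = 362,880, so valid n = 2, 3, 4, 5, 6, 7, 8, 9.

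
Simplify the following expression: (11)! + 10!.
43,545,600

Reasoning: (11)! + 10! = (11)·10! + 10! = (11+1)·10! = 12·10! = 43,545,600.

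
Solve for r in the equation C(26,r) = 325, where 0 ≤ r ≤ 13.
2

Solution: C(26,r) is increasing for 0 ≤ r ≤ 13. Stepping up (C(26,r+1) = C(26,r)·(26−r)/(r+1)): C(26,1) = 26, C(26,2) = 325 ✓. So r = 2.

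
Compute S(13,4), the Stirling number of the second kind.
2,532,530

Explanation: Using the Stirling recurrence: S(n,k) = k·S(n-1,k) + S(n-1,k-1)
S(13,4) = 4·S(12,4) + S(12,3)
         = 4·611501 + 86526
         = 2446004 + 86526
         = 2,532,530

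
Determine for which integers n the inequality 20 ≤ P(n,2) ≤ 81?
P(4,2)=12; P(5,2)=20; P(6,2)=30; P(7,2)=42; P(8,2)=56; P(9,2)=72; P(10,2)=90. So valid n = 5, 6, 7, 8, 9.
Final answer: 5, 6, 7, 8, 9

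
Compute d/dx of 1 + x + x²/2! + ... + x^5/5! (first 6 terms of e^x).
Differentiating term by term gives the first 5 terms of e^x.

Answer: 1 + x + x²/2! + ... + x^4/4!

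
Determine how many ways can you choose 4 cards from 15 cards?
1,365

Explanation: C(15,4) = 15! / (4! × (15-4)!)
         = 15! / (4! × 11!)
         = 1,365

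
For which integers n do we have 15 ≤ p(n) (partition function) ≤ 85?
7, 8, 9, 10, 11, 12

Tabulating p(n) via p(n) = p(n−1) + p(n−2) − p(n−5) − p(n−7) + …: p(6)=11; p(7)=15; p(8)=22; p(9)=30; p(10)=42; p(11)=56; p(12)=77; p(13)=101. So valid n = 7, 8, 9, 10, 11, 12.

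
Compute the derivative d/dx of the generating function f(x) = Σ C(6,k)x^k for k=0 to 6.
Σ k·C(6,k)x^(k-1) for k=1 to 6

Reasoning: Term-by-term differentiation gives Σ k·C(6,k)x^{k-1} for k=1 to 6.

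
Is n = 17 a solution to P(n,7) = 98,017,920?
Yes

Reasoning: P(17,7) = 17·16·15·14·13·12·11 = 98,017,920, which equals 98,017,920.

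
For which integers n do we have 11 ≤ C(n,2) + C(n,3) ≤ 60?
5, 6, 7

Working:
C(4,2)+C(4,3)=10; C(5,2)+C(5,3)=20; C(6,2)+C(6,3)=35; C(7,2)+C(7,3)=56; C(8,2)+C(8,3)=84. So valid n = 5, 6, 7.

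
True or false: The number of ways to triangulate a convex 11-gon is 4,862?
Triangulations of a convex 11-gon are counted by the Catalan number C_9: C_9 = C(18,9)/(9+1) = 48,620/10 = 4,862.
Final answer: True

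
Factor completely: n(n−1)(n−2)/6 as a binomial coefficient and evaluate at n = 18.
n(n−1)(n−2)/6 = n!/(3!(n−3)!) = C(n,3). At n = 18: C(18,3) = 816.

Answer: C(n,3); C(18,3) = 816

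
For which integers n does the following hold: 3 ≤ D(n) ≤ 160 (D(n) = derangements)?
4, 5

Working:
Using D(n) = (n−1)[D(n−1) + D(n−2)] with D(1)=0, D(2)=1: D(3)=2; D(4)=9; D(5)=44; D(6)=265. So valid n = 4, 5.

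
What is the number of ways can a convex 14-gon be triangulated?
208,012
Using the Catalan number formula: C_n = C(2n, n) / (n+1)
C_12 = C(24, 12) / (12+1)
     = 2704156 / 13
     = 208,012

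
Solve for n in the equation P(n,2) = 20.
5
P(n,2) = n(n−1) is increasing in n; n(n−1) ≈ (n−0.5)^2 = 20 gives n ≈ 5.0. Check: P(3,2) = 6, P(4,2) = 12, P(5,2) = 20 ✓. So n = 5.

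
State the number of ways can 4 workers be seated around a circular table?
6

Solution: Circular arrangements: (4-1)! = 6.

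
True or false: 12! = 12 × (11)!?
True

By definition n! = n × (n-1)!, so 12! = 12 × 11!.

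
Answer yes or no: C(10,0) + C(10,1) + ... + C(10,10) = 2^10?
Yes
Binomial theorem with x = y = 1: Σ C(10,i) = (1+1)^10 = 2^10 = 1,024. The statement holds.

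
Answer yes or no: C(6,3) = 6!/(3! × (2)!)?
No

The correct denominator is 3!×3!, giving C(6,3) = 20; the stated RHS is 6!/(3!×2!) = 60 ≠ 20, so the statement does not hold.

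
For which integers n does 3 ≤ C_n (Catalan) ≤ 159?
C_2=2; C_3=5; C_4=14; C_5=42; C_6=132; C_7=429. So valid n = 3, 4, 5, 6.

Answer: 3, 4, 5, 6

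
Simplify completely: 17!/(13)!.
57,120

Solution: This equals 17×16×...×14 = 57,120.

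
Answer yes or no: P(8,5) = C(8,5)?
P(8,5) = 6,720 but C(8,5) = 56; they differ by a factor of 5! = 120, so the statement does not hold.

Answer: No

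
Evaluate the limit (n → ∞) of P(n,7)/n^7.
1

Working:
P(n,7) = n(n-1)···(n-6) ≈ n^7 for large n. Limit = 1.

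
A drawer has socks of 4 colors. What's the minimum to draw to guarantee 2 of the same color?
Worst case: 1 of each = 4. One more: 5.

Answer: 5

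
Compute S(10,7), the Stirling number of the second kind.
5,880

Explanation: Using the Stirling recurrence: S(n,k) = k·S(n-1,k) + S(n-1,k-1)
S(10,7) = 7·S(9,7) + S(9,6)
         = 7·462 + 2646
         = 3234 + 2646
         = 5,880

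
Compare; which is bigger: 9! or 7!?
9!
9!=362,880, 7!=5,040. 9! > 7!.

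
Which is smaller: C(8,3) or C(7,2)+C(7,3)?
By Pascal's identity: C(8,3) = C(7,2)+C(7,3) = 56. Equal.

Answer: Equal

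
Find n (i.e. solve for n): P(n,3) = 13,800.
25

Solution: P(n,3) = n(n−1)(n−2) is increasing in n; n(n−1)(n−2) ≈ (n−1)^3 = 13,800 gives n ≈ 25.0. Check: P(23,3) = 10,626, P(24,3) = 12,144, P(25,3) = 13,800 ✓. So n = 25.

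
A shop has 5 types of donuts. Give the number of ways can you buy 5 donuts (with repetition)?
126
Stars and bars: C(5+5-1, 5) = C(9, 5) = 126.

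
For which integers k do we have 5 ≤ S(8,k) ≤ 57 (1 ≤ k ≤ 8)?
7

Reasoning: S(8,1)=1; S(8,2)=127; S(8,3)=966; S(8,4)=1,701; S(8,5)=1,050; S(8,6)=266; S(8,7)=28; S(8,8)=1. So valid k = 7.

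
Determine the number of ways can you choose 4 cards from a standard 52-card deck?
270,725

Explanation: C(52,4) = 270,725.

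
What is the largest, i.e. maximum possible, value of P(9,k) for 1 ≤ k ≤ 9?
362,880

Explanation: P(9,k) increases in k, so maximum at k = 9: 9! = 362,880.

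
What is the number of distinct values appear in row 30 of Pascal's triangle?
16

Row 30 has entries C(30,0)..C(30,30); by symmetry C(30,k)=C(30,30-k), giving 16 distinct values.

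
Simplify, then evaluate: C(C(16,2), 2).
7,140

Explanation: C(16,2) = 120, then C(120, 2) = 7,140.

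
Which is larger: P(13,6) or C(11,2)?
P(13,6)
P(13,6)=1,235,520, C(11,2)=55.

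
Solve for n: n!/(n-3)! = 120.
6

Working:
n!/(n-3)! = n×(n-1)×(n-2), a product of 3 consecutive integers ≈ (n−1)^3. 120^(1/3) + 1 ≈ 5.9; check n = 6: 6×5×4 = 120 ✓. So n = 6.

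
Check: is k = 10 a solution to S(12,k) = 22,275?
No

Solution: S(12,10) = 10·S(11,10) + S(11,9) = 10·55 + 1,155 = 1,705, which does not equal 22,275.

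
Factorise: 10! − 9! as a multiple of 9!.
9 × 9! = 3,265,920

10! − 9! = 10·9! − 9! = (10 − 1)·9! = 9 × 9! = 3,265,920.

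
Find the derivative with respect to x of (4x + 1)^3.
Chain rule: 3(4x+1)^{2} × 4 = 12(4x+1)^{2}.
Final answer: 12(4x + 1)^2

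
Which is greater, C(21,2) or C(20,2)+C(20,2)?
C(20,2)+C(20,2)

Working:
C(21,2)=210; C(20,2)+C(20,2)=190+190=380.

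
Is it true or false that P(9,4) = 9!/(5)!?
True

Reasoning: Permutation formula P(n,k) = n!/(n-k)!: 9!/5! = 362,880/120 = 3,024 = P(9,4). The statement holds.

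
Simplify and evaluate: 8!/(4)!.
1,680

Solution: This equals 8×7×...×5 = 1,680.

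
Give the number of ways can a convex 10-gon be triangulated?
1,430

Solution: Using the Catalan number formula: C_n = C(2n, n) / (n+1)
C_8 = C(16, 8) / (8+1)
     = 12870 / 9
     = 1,430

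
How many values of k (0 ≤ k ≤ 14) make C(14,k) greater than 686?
7

Explanation: Row 14 is unimodal and symmetric about k=14/2. C(14,3)=364 ≤ 686; C(14,4)=1,001 > 686; by symmetry C(14,k) > 686 for k = 4..10. That's 10 - 4 + 1 = 7 values.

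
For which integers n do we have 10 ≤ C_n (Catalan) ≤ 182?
C_3=5; C_4=14; C_5=42; C_6=132; C_7=429. So valid n = 4, 5, 6.
Final answer: 4, 5, 6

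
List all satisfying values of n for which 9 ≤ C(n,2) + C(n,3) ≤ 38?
4, 5, 6
C(3,2)+C(3,3)=4; C(4,2)+C(4,3)=10; C(5,2)+C(5,3)=20; C(6,2)+C(6,3)=35; C(7,2)+C(7,3)=56. So valid n = 4, 5, 6.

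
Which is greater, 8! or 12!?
12!

Explanation: 8!=40,320, 12!=479,001,600. 12! > 8!.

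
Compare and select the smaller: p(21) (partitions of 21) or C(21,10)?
p(21)

Explanation: Pentagonal recurrence p(n) = p(n−1) + p(n−2) − p(n−5) − p(n−7) + …: p(21) = p(20) + p(19) − p(16) − p(14) + p(9) + p(6) = 627 + 490 − 231 − 135 + 30 + 11 = 792; C(21,10) = 352,716.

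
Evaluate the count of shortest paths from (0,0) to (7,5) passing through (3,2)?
350
To (3,2): C(5,3)=10. From there: C(7,4)=35. Total: 350.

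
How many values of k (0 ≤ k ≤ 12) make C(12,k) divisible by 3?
9

Explanation: Checking C(12,k) mod 3 for k = 0..12: divisible at k = 1, 2, 4, 5, 6, 7, 8, 10, 11. That's 9 values.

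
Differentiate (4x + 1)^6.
24(4x + 1)^5

Chain rule: 6(4x+1)^{5} × 4 = 24(4x+1)^{5}.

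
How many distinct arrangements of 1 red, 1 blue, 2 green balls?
12

Working:
Multinomial: 4!/(1! × 1! × 2!) = 12.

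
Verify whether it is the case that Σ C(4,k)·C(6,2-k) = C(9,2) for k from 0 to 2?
False

Solution: Vandermonde's identity gives C(10,2) = 45; RHS C(9,2) = 36.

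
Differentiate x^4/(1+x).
Quotient rule: [4x^{3}(1+x) - x^4]/(1+x)².

Answer: (4x^3(1+x) - x^4)/(1+x)²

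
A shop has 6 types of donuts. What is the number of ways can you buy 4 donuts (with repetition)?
Stars and bars: C(4+6-1, 4) = C(9, 4) = 126.
Final answer: 126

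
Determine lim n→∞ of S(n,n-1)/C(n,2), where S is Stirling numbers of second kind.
S(n,n-1) = C(n,2), so the limit is 1.
Final answer: 1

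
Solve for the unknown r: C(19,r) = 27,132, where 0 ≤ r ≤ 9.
6

Working:
C(19,r) is increasing for 0 ≤ r ≤ 9. Stepping up (C(19,r+1) = C(19,r)·(19−r)/(r+1)): C(19,1) = 19, C(19,2) = 171, C(19,3) = 969, C(19,4) = 3,876, C(19,5) = 11,628, C(19,6) = 27,132 ✓. So r = 6.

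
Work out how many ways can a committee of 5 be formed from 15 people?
3,003

Working:
C(15,5) = 15! / (5! × (15-5)!)
         = 15! / (5! × 10!)
         = 3,003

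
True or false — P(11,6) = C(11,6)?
P(11,6) = 332,640 but C(11,6) = 462; they differ by a factor of 6! = 720, so the statement does not hold.

Answer: False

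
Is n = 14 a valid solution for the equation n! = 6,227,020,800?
14! = 14·13! = 14·6,227,020,800 = 87,178,291,200, which does not equal 6,227,020,800.
Final answer: No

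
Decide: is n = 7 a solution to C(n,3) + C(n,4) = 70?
Yes

Explanation: C(7,3) + C(7,4) = 35 + 35 = 70, which equals 70.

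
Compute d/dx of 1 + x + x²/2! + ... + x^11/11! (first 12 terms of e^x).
1 + x + x²/2! + ... + x^10/10!

Differentiating term by term gives the first 11 terms of e^x.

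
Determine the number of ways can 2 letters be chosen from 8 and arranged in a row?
56

Solution: P(8,2) = 8!/(8-2)! = 56.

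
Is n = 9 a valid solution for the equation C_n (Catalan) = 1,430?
C_9 = C(18,9)/(9+1) = 48,620/10 = 4,862, which does not equal 1,430.
Final answer: No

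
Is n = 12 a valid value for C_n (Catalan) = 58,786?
C_12 = C(24,12)/(12+1) = 2,704,156/13 = 208,012, which does not equal 58,786.
Final answer: No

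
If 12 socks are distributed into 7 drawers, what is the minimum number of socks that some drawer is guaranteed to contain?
2

Working:
Pigeonhole: ⌈12/7⌉ = 2.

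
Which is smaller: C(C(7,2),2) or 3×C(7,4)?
3×C(7,4)

Solution: C(C(7,2),2)=210, 3×C(7,4)=105.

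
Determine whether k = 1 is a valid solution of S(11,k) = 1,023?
No

Reasoning: S(11,1) = 1·S(10,1) + S(10,0) = 1·1 + 0 = 1, which does not equal 1,023.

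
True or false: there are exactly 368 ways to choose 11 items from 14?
False

C(14,11) = 364 ≠ 368.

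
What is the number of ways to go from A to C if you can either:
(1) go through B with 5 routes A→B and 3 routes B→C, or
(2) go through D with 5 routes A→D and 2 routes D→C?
25

Working:
Route via B: 5×3=15. Route via D: 5×2=10. Total: 25.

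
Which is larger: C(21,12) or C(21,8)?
C(21,12)

Reasoning: C(21,12)=293,930, C(21,8)=203,490.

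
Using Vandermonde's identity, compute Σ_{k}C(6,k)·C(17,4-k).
8,855

Explanation: = C(6+17,4) = C(23,4) = 8,855.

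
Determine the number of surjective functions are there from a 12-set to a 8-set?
6,411,968,640

Onto functions = 8! × S(12,8)
First compute S(12,8) via recurrence:
Using the Stirling recurrence: S(n,k) = k·S(n-1,k) + S(n-1,k-1)
S(12,8) = 8·S(11,8) + S(11,7)
         = 8·11880 + 63987
         = 95040 + 63987
         = 159,027
Then: 40320 × 159027 = 6,411,968,640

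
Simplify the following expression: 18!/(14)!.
73,440

Reasoning: This equals 18×17×...×15 = 73,440.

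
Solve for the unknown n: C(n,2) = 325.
26

Explanation: C(n,2) = n(n−1)/2! is increasing in n, and n(n−1) = 2!·325 = 650 ≈ (n−0.5)^2 gives n ≈ 26.0. Check: C(24,2) = 276, C(25,2) = 300, C(26,2) = 325 ✓. So n = 26.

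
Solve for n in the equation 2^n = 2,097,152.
21
2,097,152 = 1,024 × 1,024 × 2 = 2^10 × 2^10 × 2^1 = 2^21, so n = 21.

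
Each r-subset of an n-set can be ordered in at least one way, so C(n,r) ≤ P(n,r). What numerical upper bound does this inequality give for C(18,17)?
6,402,373,705,728,000

Solution: P(18,17) = 18·17·16·15·14·13·12·11·10·9·8·7·6·5·4·3·2 = 6,402,373,705,728,000, so C(18,17) ≤ 6,402,373,705,728,000. (The bound is loose by a factor of 17! = 355,687,428,096,000: C(18,17) = 6,402,373,705,728,000/355,687,428,096,000 = 18.)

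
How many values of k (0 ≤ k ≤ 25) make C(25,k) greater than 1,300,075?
8

Reasoning: Row 25 is unimodal and symmetric about k=25/2. C(25,8)=1,081,575 ≤ 1,300,075; C(25,9)=2,042,975 > 1,300,075; by symmetry C(25,k) > 1,300,075 for k = 9..16. That's 16 - 9 + 1 = 8 values.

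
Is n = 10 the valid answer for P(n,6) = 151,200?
Yes

P(10,6) = 10·9·8·7·6·5 = 151,200, which equals 151,200.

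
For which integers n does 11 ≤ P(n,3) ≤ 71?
4, 5

Solution: P(3,3)=6; P(4,3)=24; P(5,3)=60; P(6,3)=120. So valid n = 4, 5.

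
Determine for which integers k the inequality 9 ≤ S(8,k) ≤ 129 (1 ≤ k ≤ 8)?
S(8,1)=1; S(8,2)=127; S(8,3)=966; S(8,4)=1,701; S(8,5)=1,050; S(8,6)=266; S(8,7)=28; S(8,8)=1. So valid k = 2, 7.

Answer: 2, 7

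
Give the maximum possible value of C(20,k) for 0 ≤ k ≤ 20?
Maximum at k = 10: C(20,10) = 184,756.
Final answer: 184,756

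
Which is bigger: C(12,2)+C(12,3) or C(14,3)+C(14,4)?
C(14,3)+C(14,4)

Solution: First=286, Second=1,365.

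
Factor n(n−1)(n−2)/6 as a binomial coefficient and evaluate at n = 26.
C(n,3); C(26,3) = 2,600

Working:
n(n−1)(n−2)/6 = n!/(3!(n−3)!) = C(n,3). At n = 26: C(26,3) = 2,600.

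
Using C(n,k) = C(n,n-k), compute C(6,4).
C(6,4) = C(6,2) = 15.
Final answer: 15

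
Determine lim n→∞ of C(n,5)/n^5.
1/120

Explanation: C(n,5) ≈ n^5/5! for large n. Limit = 1/5! = 1/120.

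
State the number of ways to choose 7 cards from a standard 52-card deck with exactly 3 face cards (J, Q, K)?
12 face cards and 40 non-face cards: C(12,3) × C(40,4) = 220 × 91,390 = 20,105,800.

Answer: 20,105,800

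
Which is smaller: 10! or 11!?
10!=3,628,800, 11!=39,916,800. 11! > 10!.
Final answer: 10!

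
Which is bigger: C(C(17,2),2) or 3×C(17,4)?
C(C(17,2),2)=9,180, 3×C(17,4)=7,140.

Answer: C(C(17,2),2)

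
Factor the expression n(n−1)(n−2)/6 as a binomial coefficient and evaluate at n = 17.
C(n,3); C(17,3) = 680

n(n−1)(n−2)/6 = n!/(3!(n−3)!) = C(n,3). At n = 17: C(17,3) = 680.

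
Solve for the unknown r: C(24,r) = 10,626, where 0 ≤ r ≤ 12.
4

C(24,r) is increasing for 0 ≤ r ≤ 12. Stepping up (C(24,r+1) = C(24,r)·(24−r)/(r+1)): C(24,1) = 24, C(24,2) = 276, C(24,3) = 2,024, C(24,4) = 10,626 ✓. So r = 4.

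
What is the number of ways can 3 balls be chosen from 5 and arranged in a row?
60

Reasoning: P(5,3) = 5!/(5-3)! = 60.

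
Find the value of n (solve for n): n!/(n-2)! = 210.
15
n!/(n-2)! = n×(n-1), a product of 2 consecutive integers ≈ (n−0.5)^2. 210^(1/2) + 0.5 ≈ 15.0; check n = 15: 15×14 = 210 ✓. So n = 15.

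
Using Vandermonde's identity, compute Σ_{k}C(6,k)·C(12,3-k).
= C(6+12,3) = C(18,3) = 816.
Final answer: 816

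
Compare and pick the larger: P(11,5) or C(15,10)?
P(11,5)

Solution: P(11,5)=55,440, C(15,10)=3,003.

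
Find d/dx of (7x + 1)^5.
35(7x + 1)^4
Chain rule: 5(7x+1)^{4} × 7 = 35(7x+1)^{4}.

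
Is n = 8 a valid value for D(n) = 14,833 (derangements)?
D(8) = (8-1)·[D(7) + D(6)] = 7·[1,854 + 265] = 14,833, which equals 14,833.

Answer: Yes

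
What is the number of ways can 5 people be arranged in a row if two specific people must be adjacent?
Treat pair as unit: (5-1)! arrangements × 2 internal orders = 48.

Answer: 48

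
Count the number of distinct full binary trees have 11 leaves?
16,796

Solution: Using the Catalan number formula: C_n = C(2n, n) / (n+1)
C_10 = C(20, 10) / (10+1)
     = 184756 / 11
     = 16,796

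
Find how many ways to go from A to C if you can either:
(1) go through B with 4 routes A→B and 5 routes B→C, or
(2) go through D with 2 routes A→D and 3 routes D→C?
26

Reasoning: Route via B: 4×5=20. Route via D: 2×3=6. Total: 26.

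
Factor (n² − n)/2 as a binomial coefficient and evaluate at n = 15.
C(n,2); C(15,2) = 105
(n² − n)/2 = n(n−1)/2 = C(n,2). At n = 15: C(15,2) = 105.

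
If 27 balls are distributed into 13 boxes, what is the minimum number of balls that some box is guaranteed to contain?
3

Pigeonhole: ⌈27/13⌉ = 3.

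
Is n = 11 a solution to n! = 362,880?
No

Reasoning: 11! = 11·10! = 11·3,628,800 = 39,916,800, which does not equal 362,880.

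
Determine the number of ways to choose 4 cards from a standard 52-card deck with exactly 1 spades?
13 spades and 39 non-spades: C(13,1) × C(39,3) = 13 × 9139 = 118,807.

Answer: 118,807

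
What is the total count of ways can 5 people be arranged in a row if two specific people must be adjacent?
48

Working:
Treat pair as unit: (5-1)! arrangements × 2 internal orders = 48.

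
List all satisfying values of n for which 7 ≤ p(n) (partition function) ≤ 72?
5, 6, 7, 8, 9, 10, 11

Working:
Tabulating p(n) via p(n) = p(n−1) + p(n−2) − p(n−5) − p(n−7) + …: p(4)=5; p(5)=7; p(6)=11; p(7)=15; p(8)=22; p(9)=30; p(10)=42; p(11)=56; p(12)=77. So valid n = 5, 6, 7, 8, 9, 10, 11.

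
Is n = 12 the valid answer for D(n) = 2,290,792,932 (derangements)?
D(12) = (12-1)·[D(11) + D(10)] = 11·[14,684,570 + 1,334,961] = 176,214,841, which does not equal 2,290,792,932.

Answer: No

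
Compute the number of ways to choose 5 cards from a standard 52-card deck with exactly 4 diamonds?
27,885

Solution: 13 diamonds and 39 non-diamonds: C(13,4) × C(39,1) = 715 × 39 = 27,885.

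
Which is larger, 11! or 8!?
11!

Reasoning: 11!=39,916,800, 8!=40,320. 11! > 8!.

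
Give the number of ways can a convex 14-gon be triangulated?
208,012

Using the Catalan number formula: C_n = C(2n, n) / (n+1)
C_12 = C(24, 12) / (12+1)
     = 2704156 / 13
     = 208,012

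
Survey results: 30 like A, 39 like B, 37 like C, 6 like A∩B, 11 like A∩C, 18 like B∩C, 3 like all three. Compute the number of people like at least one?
74

Working:
|A∪B∪C| = 30+39+37-6-11-18+3 = 74.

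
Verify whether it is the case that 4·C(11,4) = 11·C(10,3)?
True

Reasoning: Absorption identity k·C(n,k) = n·C(n-1,k-1). LHS = 4·330 = 1,320; RHS = 11·120 = 1,320.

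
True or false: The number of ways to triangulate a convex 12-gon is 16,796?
True
Triangulations of a convex 12-gon are counted by the Catalan number C_10: C_10 = C(20,10)/(10+1) = 184,756/11 = 16,796.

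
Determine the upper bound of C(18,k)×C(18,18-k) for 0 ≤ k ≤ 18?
2,363,904,400

Explanation: C(18,k)·C(18,18-k) = C(18,k)², maximised at the centre k = 9: C(18,9)² = 2,363,904,400.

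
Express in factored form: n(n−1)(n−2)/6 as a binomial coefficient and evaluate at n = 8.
C(n,3); C(8,3) = 56

Working:
n(n−1)(n−2)/6 = n!/(3!(n−3)!) = C(n,3). At n = 8: C(8,3) = 56.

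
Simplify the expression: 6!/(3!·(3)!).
20

Solution: This is C(6,3) = 20.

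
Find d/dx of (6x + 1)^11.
66(6x + 1)^10

Explanation: Chain rule: 11(6x+1)^{10} × 6 = 66(6x+1)^{10}.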